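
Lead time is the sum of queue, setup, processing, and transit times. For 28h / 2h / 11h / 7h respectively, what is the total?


Lead time = queue + setup + processing + transit
= 28 + 2 + 11 + 7
= 48 hours


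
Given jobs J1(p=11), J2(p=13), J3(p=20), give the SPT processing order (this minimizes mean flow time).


SPT: sort by shortest processing time
  J1: p=11
  J2: p=13
  J3: p=20
Order: J1 → J2 → J3


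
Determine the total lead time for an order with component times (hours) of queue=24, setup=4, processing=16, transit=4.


Lead time = queue + setup + processing + transit
= 24 + 4 + 16 + 4
= 48 hours


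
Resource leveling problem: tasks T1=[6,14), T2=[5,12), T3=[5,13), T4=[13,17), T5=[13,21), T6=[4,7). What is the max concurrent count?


Check each time point for overlaps:
  t=6: 4 tasks active (T1, T2, T3, T6)
Max concurrent = 4


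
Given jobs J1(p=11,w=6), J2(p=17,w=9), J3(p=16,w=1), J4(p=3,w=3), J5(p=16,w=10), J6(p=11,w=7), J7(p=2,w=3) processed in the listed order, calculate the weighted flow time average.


Completion times:
  J1: C=11, w×C=6×11=66
  J2: C=28, w×C=9×28=252
  J3: C=44, w×C=1×44=44
  J4: C=47, w×C=3×47=141
  J5: C=63, w×C=10×63=630
  J6: C=74, w×C=7×74=518
  J7: C=76, w×C=3×76=228
Sum w×C = 1879
Sum w = 39
Weighted avg = 1879/39
= 48.18


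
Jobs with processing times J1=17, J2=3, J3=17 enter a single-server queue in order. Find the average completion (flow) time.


Completion times:
  J1: completes at 17
  J2: completes at 20
  J3: completes at 37
Sum = 74
Average = 74/3
= 24.67


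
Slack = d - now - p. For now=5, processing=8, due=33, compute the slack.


Slack = due - current_time - processing
= 33 - 5 - 8
= 20


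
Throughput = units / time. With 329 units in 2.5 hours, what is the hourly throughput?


Throughput = units / time
= 329 / 2.5
= 131.6 units/hour


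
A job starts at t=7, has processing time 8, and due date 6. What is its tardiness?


Completion = start + processing = 7 + 8 = 15
Tardiness = max(0, C - d) = max(0, 15 - 6)
= max(0, 9)
= 9


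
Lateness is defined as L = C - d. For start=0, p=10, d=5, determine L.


Completion = 0 + 10 = 10
Lateness = C - d = 10 - 5
= 5


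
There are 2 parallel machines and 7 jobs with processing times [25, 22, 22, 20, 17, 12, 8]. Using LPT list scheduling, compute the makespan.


Jobs (LPT sorted): [25, 22, 22, 20, 17, 12, 8]
Machines: 2
  J=25 → Machine 1 (load: 0+25=25)
  J=22 → Machine 2 (load: 0+22=22)
  J=22 → Machine 2 (load: 22+22=44)
  J=20 → Machine 1 (load: 25+20=45)
  J=17 → Machine 2 (load: 44+17=61)
  J=12 → Machine 1 (load: 45+12=57)
  J=8 → Machine 1 (load: 57+8=65)
Machine loads: [65, 61]
Makespan = max = 65 time units


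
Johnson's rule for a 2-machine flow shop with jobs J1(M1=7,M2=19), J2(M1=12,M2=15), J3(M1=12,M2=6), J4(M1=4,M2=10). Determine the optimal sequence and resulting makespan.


Johnson's rule:
Group 1 (M1≤M2, sort by M1): ['J4', 'J1', 'J2']
Group 2 (M1>M2, sort desc M2): ['J3']
Sequence: J4 → J1 → J2 → J3
Makespan calculation:
  J4: M1 done=4, M2 done=14
  J1: M1 done=11, M2 done=33
  J2: M1 done=23, M2 done=48
  J3: M1 done=35, M2 done=54
= Sequence: J4 → J1 → J2 → J3, Makespan: 54


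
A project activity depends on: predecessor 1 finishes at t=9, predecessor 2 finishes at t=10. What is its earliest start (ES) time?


ES = max of all predecessor completion times
Predecessors: [9, 10]
ES = max(9, 10)
= 10


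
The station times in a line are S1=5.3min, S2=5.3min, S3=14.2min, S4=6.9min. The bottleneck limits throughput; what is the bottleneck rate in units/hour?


Bottleneck = longest station time
Station times: [5.3, 5.3, 14.2, 6.9]
Max = 14.2 min
Rate = 60 / 14.2
= 4.23 units/hour (bottleneck: 14.2min)


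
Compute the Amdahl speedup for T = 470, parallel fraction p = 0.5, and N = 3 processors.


Amdahl's law: T_p = T × ((1-p) + p/N)
= 470 × ((1-0.5) + 0.5/3)
= 470 × (0.50 + 0.1667)
= 470 × 0.6667
= 313.33
Speedup = 470/313.33
= 1.50×


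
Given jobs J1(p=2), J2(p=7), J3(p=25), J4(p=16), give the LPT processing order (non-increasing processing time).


LPT: sort by longest processing time first
  J3: p=25
  J4: p=16
  J2: p=7
  J1: p=2
Order: J3 → J4 → J2 → J1


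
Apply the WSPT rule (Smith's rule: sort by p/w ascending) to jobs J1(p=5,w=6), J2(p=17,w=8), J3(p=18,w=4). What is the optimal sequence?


WSPT (Smith's rule): sort by p/w ascending
  J1: p/w = 5/6 = 0.833
  J2: p/w = 17/8 = 2.125
  J3: p/w = 18/4 = 4.500
Order: J1 → J2 → J3


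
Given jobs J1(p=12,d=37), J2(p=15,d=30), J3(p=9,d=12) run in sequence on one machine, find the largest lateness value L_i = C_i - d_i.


Lateness per job (L = C - d):
  J1: C=12, d=37, L=-25
  J2: C=27, d=30, L=-3
  J3: C=36, d=12, L=24
Lmax = max(-25, -3, 24)
= 24


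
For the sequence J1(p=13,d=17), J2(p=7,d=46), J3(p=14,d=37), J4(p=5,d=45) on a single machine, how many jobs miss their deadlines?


Completion vs due date:
  J1: C=13, d=17 → on time
  J2: C=20, d=46 → on time
  J3: C=34, d=37 → on time
  J4: C=39, d=45 → on time
Tardy jobs: none
Count = 0


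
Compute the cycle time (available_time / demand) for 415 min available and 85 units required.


Cycle time = available time / demand
= 415 / 85
= 4.88 min/unit


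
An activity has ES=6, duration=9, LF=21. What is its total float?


EF = ES + duration = 6 + 9 = 15
LS = LF - duration = 21 - 9 = 12
Total Float = LF - EF = 21 - 15
(or LS - ES = 12 - 6)
= 6


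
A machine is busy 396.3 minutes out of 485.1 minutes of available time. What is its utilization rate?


Utilization = busy / total × 100
= 396.3 / 485.1 × 100
= 81.7%


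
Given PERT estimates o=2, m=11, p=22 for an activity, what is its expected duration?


te = (o + 4m + p) / 6
= (2 + 4×11 + 22) / 6
= (2 + 44 + 22) / 6
= 68 / 6
= 11.33


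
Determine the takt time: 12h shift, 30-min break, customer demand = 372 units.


Available = 12×60 - 30 = 690 min
Takt time = 690 / 372
= 1.85 min/unit


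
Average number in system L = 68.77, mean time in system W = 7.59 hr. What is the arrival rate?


Little's law: L = λW → λ = L / W
= 68.77 / 7.59
= 9.06 per hour


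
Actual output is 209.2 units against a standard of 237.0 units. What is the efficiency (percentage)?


Efficiency = (actual / standard) × 100
= (209.2 / 237.0) × 100
= 88.3%


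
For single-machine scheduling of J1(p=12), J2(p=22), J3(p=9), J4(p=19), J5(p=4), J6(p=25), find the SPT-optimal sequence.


SPT: sort by shortest processing time
  J5: p=4
  J3: p=9
  J1: p=12
  J4: p=19
  J2: p=22
  J6: p=25
Order: J5 → J3 → J1 → J4 → J2 → J6


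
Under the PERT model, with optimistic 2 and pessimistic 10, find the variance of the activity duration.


σ² = ((p - o) / 6)² = (p - o)² / 36
= (10 - 2)² / 36
= 8² / 36
= 64 / 36
= 1.7778


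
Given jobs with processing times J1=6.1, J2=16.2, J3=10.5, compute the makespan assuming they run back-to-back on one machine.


Sequential makespan: sum all processing times
= 6.1 + 16.2 + 10.5
= 32.8 time units


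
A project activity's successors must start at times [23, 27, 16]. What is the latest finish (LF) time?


LF = min of all successor start times
Successors start at: [23, 27, 16]
LF = min(23, 27, 16)
= 16


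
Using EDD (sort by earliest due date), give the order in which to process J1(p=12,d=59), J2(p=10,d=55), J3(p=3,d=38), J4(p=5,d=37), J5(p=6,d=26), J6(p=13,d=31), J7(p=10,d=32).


EDD: sort by earliest due date
  J5: d=26, p=6
  J6: d=31, p=13
  J7: d=32, p=10
  J4: d=37, p=5
  J3: d=38, p=3
  J2: d=55, p=10
  J1: d=59, p=12
Order: J5 → J6 → J7 → J4 → J3 → J2 → J1


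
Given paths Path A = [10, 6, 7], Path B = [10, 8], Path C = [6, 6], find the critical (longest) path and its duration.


Path A: 10 + 6 + 7 = 23
Path B: 10 + 8 = 18
Path C: 6 + 6 = 12
Critical path = longest = max(23, 18, 12)
= 23 (Path A)


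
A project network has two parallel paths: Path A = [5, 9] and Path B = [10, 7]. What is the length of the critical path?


Path A: 5 + 9 = 14
Path B: 10 + 7 = 17
Critical path = longest = max(14, 17)
= 17 (Path B)


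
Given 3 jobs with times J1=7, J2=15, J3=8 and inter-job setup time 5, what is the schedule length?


Makespan = Σ processing + (n-1) × setup
= (7 + 15 + 8) + (3-1)×5
= 30 + 10
= 40 time units


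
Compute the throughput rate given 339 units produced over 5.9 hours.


Throughput = units / time
= 339 / 5.9
= 57.5 units/hour


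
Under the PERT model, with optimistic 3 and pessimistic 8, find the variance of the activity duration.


σ² = ((p - o) / 6)² = (p - o)² / 36
= (8 - 3)² / 36
= 5² / 36
= 25 / 36
= 0.6944


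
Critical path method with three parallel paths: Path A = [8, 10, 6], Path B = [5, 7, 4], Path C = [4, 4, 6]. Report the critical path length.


Path A: 8 + 10 + 6 = 24
Path B: 5 + 7 + 4 = 16
Path C: 4 + 4 + 6 = 14
Critical path = longest = max(24, 16, 14)
= 24 (Path A)


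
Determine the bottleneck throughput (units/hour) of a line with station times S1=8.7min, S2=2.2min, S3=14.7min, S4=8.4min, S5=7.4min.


Bottleneck = longest station time
Station times: [8.7, 2.2, 14.7, 8.4, 7.4]
Max = 14.7 min
Rate = 60 / 14.7
= 4.08 units/hour (bottleneck: 14.7min)


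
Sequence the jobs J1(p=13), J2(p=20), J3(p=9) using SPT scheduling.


SPT: sort by shortest processing time
  J3: p=9
  J1: p=13
  J2: p=20
Order: J3 → J1 → J2


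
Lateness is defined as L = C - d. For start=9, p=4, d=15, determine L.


Completion = 9 + 4 = 13
Lateness = C - d = 13 - 15
= -2


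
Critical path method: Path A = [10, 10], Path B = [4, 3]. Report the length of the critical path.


Path A: 10 + 10 = 20
Path B: 4 + 3 = 7
Critical path = longest = max(20, 7)
= 20 (Path A)


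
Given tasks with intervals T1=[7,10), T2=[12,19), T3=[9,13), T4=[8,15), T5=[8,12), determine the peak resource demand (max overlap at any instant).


Check each time point for overlaps:
  t=9: 4 tasks active (T1, T3, T4, T5)
Max concurrent = 4


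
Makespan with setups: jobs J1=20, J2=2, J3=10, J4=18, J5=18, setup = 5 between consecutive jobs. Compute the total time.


Makespan = Σ processing + (n-1) × setup
= (20 + 2 + 10 + 18 + 18) + (5-1)×5
= 68 + 20
= 88 time units


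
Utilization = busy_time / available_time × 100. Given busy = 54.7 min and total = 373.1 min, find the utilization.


Utilization = busy / total × 100
= 54.7 / 373.1 × 100
= 14.7%


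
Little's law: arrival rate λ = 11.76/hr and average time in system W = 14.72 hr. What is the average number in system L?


Little's law: L = λ × W
= 11.76 × 14.72
= 173.11


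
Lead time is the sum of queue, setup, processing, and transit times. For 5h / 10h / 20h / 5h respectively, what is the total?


Lead time = queue + setup + processing + transit
= 5 + 10 + 20 + 5
= 40 hours


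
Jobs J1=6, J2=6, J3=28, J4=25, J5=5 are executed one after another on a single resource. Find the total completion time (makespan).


Sequential makespan: sum all processing times
= 6 + 6 + 28 + 25 + 5
= 70 time units


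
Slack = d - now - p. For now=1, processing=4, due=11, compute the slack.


Slack = due - current_time - processing
= 11 - 1 - 4
= 6


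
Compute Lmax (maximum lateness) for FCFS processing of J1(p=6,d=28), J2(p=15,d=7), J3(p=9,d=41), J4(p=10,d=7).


Lateness per job (L = C - d):
  J1: C=6, d=28, L=-22
  J2: C=21, d=7, L=14
  J3: C=30, d=41, L=-11
  J4: C=40, d=7, L=33
Lmax = max(-22, 14, -11, 33)
= 33


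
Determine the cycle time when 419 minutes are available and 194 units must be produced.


Cycle time = available time / demand
= 419 / 194
= 2.16 min/unit


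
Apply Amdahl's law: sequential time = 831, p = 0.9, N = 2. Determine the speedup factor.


Amdahl's law: T_p = T × ((1-p) + p/N)
= 831 × ((1-0.9) + 0.9/2)
= 831 × (0.10 + 0.4500)
= 831 × 0.5500
= 457.05
Speedup = 831/457.05
= 1.82×


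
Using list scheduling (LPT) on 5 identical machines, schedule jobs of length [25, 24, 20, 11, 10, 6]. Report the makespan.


Jobs (LPT sorted): [25, 24, 20, 11, 10, 6]
Machines: 5
  J=25 → Machine 1 (load: 0+25=25)
  J=24 → Machine 2 (load: 0+24=24)
  J=20 → Machine 3 (load: 0+20=20)
  J=11 → Machine 4 (load: 0+11=11)
  J=10 → Machine 5 (load: 0+10=10)
  J=6 → Machine 5 (load: 10+6=16)
Machine loads: [25, 24, 20, 11, 16]
Makespan = max = 25 time units


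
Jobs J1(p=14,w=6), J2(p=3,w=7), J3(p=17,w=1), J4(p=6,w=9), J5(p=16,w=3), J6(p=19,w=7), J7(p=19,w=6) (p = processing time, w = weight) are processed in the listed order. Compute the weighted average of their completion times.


Completion times:
  J1: C=14, w×C=6×14=84
  J2: C=17, w×C=7×17=119
  J3: C=34, w×C=1×34=34
  J4: C=40, w×C=9×40=360
  J5: C=56, w×C=3×56=168
  J6: C=75, w×C=7×75=525
  J7: C=94, w×C=6×94=564
Sum w×C = 1854
Sum w = 39
Weighted avg = 1854/39
= 47.54


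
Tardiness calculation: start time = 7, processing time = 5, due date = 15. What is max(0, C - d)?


Completion = start + processing = 7 + 5 = 12
Tardiness = max(0, C - d) = max(0, 12 - 15)
= max(0, -3)
= 0


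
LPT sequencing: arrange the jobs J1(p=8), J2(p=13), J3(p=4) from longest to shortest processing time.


LPT: sort by longest processing time first
  J2: p=13
  J1: p=8
  J3: p=4
Order: J2 → J1 → J3


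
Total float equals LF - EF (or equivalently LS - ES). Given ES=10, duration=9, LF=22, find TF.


EF = ES + duration = 10 + 9 = 19
LS = LF - duration = 22 - 9 = 13
Total Float = LF - EF = 22 - 19
(or LS - ES = 13 - 10)
= 3


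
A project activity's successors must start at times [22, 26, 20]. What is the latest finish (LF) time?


LF = min of all successor start times
Successors start at: [22, 26, 20]
LF = min(22, 26, 20)
= 20


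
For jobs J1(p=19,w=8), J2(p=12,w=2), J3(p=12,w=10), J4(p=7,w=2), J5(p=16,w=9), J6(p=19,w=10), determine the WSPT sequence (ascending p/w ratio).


WSPT (Smith's rule): sort by p/w ascending
  J3: p/w = 12/10 = 1.200
  J5: p/w = 16/9 = 1.778
  J6: p/w = 19/10 = 1.900
  J1: p/w = 19/8 = 2.375
  J4: p/w = 7/2 = 3.500
  J2: p/w = 12/2 = 6.000
Order: J3 → J5 → J6 → J1 → J4 → J2


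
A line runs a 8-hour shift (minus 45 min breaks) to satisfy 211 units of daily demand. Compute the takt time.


Available = 8×60 - 45 = 435 min
Takt time = 435 / 211
= 2.06 min/unit


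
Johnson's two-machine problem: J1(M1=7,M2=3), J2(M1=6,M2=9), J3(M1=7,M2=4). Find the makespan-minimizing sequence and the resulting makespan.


Johnson's rule:
Group 1 (M1≤M2, sort by M1): ['J2']
Group 2 (M1>M2, sort desc M2): ['J3', 'J1']
Sequence: J2 → J3 → J1
Makespan calculation:
  J2: M1 done=6, M2 done=15
  J3: M1 done=13, M2 done=19
  J1: M1 done=20, M2 done=23
= Sequence: J2 → J3 → J1, Makespan: 23


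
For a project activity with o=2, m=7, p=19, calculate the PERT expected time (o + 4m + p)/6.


te = (o + 4m + p) / 6
= (2 + 4×7 + 19) / 6
= (2 + 28 + 19) / 6
= 49 / 6
= 8.17


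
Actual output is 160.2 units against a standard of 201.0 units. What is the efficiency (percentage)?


Efficiency = (actual / standard) × 100
= (160.2 / 201.0) × 100
= 79.7%


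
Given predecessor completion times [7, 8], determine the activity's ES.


ES = max of all predecessor completion times
Predecessors: [7, 8]
ES = max(7, 8)
= 8


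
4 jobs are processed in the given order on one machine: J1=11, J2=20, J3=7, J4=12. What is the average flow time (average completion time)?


Completion times:
  J1: completes at 11
  J2: completes at 31
  J3: completes at 38
  J4: completes at 50
Sum = 130
Average = 130/4
= 32.50


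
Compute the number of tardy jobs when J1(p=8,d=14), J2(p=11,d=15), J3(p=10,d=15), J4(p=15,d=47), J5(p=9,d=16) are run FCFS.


Completion vs due date:
  J1: C=8, d=14 → on time
  J2: C=19, d=15 → TARDY
  J3: C=29, d=15 → TARDY
  J4: C=44, d=47 → on time
  J5: C=53, d=16 → TARDY
Tardy jobs: J2, J3, J5
Count = 3


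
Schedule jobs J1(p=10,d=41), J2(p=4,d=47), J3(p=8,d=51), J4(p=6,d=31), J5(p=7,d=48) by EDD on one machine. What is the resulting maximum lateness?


EDD order: J4 → J1 → J2 → J5 → J3
Completion and lateness:
  J4: C=6, d=31, L=6-31=-25
  J1: C=16, d=41, L=16-41=-25
  J2: C=20, d=47, L=20-47=-27
  J5: C=27, d=48, L=27-48=-21
  J3: C=35, d=51, L=35-51=-16
Lmax = max(-25, -25, -27, -21, -16)
= -16


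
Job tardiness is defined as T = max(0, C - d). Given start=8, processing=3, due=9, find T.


Completion = start + processing = 8 + 3 = 11
Tardiness = max(0, C - d) = max(0, 11 - 9)
= max(0, 2)
= 2


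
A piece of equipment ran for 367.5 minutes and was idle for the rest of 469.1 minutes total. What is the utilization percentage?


Utilization = busy / total × 100
= 367.5 / 469.1 × 100
= 78.3%


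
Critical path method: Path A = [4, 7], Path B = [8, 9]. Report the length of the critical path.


Path A: 4 + 7 = 11
Path B: 8 + 9 = 17
Critical path = longest = max(11, 17)
= 17 (Path B)


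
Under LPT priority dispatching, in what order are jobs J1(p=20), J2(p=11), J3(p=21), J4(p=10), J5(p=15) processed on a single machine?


LPT: sort by longest processing time first
  J3: p=21
  J1: p=20
  J5: p=15
  J2: p=11
  J4: p=10
Order: J3 → J1 → J5 → J2 → J4


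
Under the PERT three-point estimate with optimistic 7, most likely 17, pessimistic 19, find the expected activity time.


te = (o + 4m + p) / 6
= (7 + 4×17 + 19) / 6
= (7 + 68 + 19) / 6
= 94 / 6
= 15.67


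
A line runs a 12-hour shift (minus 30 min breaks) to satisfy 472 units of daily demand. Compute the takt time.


Available = 12×60 - 30 = 690 min
Takt time = 690 / 472
= 1.46 min/unit


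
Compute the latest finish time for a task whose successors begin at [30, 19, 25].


LF = min of all successor start times
Successors start at: [30, 19, 25]
LF = min(30, 19, 25)
= 19


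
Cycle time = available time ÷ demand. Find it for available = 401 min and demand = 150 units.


Cycle time = available time / demand
= 401 / 150
= 2.67 min/unit


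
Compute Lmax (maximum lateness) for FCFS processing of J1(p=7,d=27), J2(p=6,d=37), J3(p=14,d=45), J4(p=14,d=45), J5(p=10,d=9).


Lateness per job (L = C - d):
  J1: C=7, d=27, L=-20
  J2: C=13, d=37, L=-24
  J3: C=27, d=45, L=-18
  J4: C=41, d=45, L=-4
  J5: C=51, d=9, L=42
Lmax = max(-20, -24, -18, -4, 42)
= 42


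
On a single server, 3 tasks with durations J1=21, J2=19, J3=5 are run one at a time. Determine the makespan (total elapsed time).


Sequential makespan: sum all processing times
= 21 + 19 + 5
= 45 time units


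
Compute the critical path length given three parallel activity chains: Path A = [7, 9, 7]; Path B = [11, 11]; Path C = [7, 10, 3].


Path A: 7 + 9 + 7 = 23
Path B: 11 + 11 = 22
Path C: 7 + 10 + 3 = 20
Critical path = longest = max(23, 22, 20)
= 23 (Path A)


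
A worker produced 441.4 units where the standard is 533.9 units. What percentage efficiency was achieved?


Efficiency = (actual / standard) × 100
= (441.4 / 533.9) × 100
= 82.7%


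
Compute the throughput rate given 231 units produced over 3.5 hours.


Throughput = units / time
= 231 / 3.5
= 66.0 units/hour


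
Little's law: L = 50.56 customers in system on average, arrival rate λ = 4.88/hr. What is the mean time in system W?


Little's law: L = λW → W = L / λ
= 50.56 / 4.88
= 10.36 hours


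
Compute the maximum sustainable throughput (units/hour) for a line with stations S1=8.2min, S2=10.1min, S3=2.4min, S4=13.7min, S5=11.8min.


Bottleneck = longest station time
Station times: [8.2, 10.1, 2.4, 13.7, 11.8]
Max = 13.7 min
Rate = 60 / 13.7
= 4.38 units/hour (bottleneck: 13.7min)


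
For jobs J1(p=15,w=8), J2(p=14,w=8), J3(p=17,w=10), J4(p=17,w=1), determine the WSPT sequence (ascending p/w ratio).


WSPT (Smith's rule): sort by p/w ascending
  J3: p/w = 17/10 = 1.700
  J2: p/w = 14/8 = 1.750
  J1: p/w = 15/8 = 1.875
  J4: p/w = 17/1 = 17.000
Order: J3 → J2 → J1 → J4


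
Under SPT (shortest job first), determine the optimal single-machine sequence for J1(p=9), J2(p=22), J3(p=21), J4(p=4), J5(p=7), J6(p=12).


SPT: sort by shortest processing time
  J4: p=4
  J5: p=7
  J1: p=9
  J6: p=12
  J3: p=21
  J2: p=22
Order: J4 → J5 → J1 → J6 → J3 → J2


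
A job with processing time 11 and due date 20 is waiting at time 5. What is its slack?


Slack = due - current_time - processing
= 20 - 5 - 11
= 4


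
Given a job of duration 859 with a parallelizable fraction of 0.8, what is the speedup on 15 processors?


Amdahl's law: T_p = T × ((1-p) + p/N)
= 859 × ((1-0.8) + 0.8/15)
= 859 × (0.20 + 0.0533)
= 859 × 0.2533
= 217.61
Speedup = 859/217.61
= 3.95×


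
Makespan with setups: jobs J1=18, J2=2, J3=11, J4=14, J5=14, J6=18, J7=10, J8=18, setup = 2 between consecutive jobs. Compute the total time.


Makespan = Σ processing + (n-1) × setup
= (18 + 2 + 11 + 14 + 14 + 18 + 10 + 18) + (8-1)×2
= 105 + 14
= 119 time units


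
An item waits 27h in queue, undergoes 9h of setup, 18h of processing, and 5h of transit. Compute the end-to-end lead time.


Lead time = queue + setup + processing + transit
= 27 + 9 + 18 + 5
= 59 hours


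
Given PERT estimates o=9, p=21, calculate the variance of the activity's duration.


σ² = ((p - o) / 6)² = (p - o)² / 36
= (21 - 9)² / 36
= 12² / 36
= 144 / 36
= 4.0000


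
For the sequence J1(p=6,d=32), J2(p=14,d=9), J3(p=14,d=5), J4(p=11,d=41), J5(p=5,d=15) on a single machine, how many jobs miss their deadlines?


Completion vs due date:
  J1: C=6, d=32 → on time
  J2: C=20, d=9 → TARDY
  J3: C=34, d=5 → TARDY
  J4: C=45, d=41 → TARDY
  J5: C=50, d=15 → TARDY
Tardy jobs: J2, J3, J4, J5
Count = 4


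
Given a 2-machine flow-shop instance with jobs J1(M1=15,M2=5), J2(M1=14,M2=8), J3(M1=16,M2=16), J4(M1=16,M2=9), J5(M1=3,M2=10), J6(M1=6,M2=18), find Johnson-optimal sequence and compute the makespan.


Johnson's rule:
Group 1 (M1≤M2, sort by M1): ['J5', 'J6', 'J3']
Group 2 (M1>M2, sort desc M2): ['J4', 'J2', 'J1']
Sequence: J5 → J6 → J3 → J4 → J2 → J1
Makespan calculation:
  J5: M1 done=3, M2 done=13
  J6: M1 done=9, M2 done=31
  J3: M1 done=25, M2 done=47
  J4: M1 done=41, M2 done=56
  J2: M1 done=55, M2 done=64
  J1: M1 done=70, M2 done=75
= Sequence: J5 → J6 → J3 → J4 → J2 → J1, Makespan: 75


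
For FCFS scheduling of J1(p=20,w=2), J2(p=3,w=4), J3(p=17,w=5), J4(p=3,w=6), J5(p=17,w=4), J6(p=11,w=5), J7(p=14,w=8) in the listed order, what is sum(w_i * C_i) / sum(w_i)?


Completion times:
  J1: C=20, w×C=2×20=40
  J2: C=23, w×C=4×23=92
  J3: C=40, w×C=5×40=200
  J4: C=43, w×C=6×43=258
  J5: C=60, w×C=4×60=240
  J6: C=71, w×C=5×71=355
  J7: C=85, w×C=8×85=680
Sum w×C = 1865
Sum w = 34
Weighted avg = 1865/34
= 54.85


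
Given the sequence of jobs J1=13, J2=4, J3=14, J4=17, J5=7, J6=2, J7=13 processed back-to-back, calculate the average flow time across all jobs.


Completion times:
  J1: completes at 13
  J2: completes at 17
  J3: completes at 31
  J4: completes at 48
  J5: completes at 55
  J6: completes at 57
  J7: completes at 70
Sum = 291
Average = 291/7
= 41.57


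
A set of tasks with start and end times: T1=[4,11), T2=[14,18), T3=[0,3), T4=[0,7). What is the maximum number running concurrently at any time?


Check each time point for overlaps:
  t=0: 2 tasks active (T3, T4)
Max concurrent = 2


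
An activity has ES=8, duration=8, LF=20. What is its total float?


EF = ES + duration = 8 + 8 = 16
LS = LF - duration = 20 - 8 = 12
Total Float = LF - EF = 20 - 16
(or LS - ES = 12 - 8)
= 4


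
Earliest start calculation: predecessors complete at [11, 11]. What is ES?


ES = max of all predecessor completion times
Predecessors: [11, 11]
ES = max(11, 11)
= 11


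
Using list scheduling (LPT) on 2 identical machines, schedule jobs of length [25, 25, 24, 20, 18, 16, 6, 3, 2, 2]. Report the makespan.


Jobs (LPT sorted): [25, 25, 24, 20, 18, 16, 6, 3, 2, 2]
Machines: 2
  J=25 → Machine 1 (load: 0+25=25)
  J=25 → Machine 2 (load: 0+25=25)
  J=24 → Machine 1 (load: 25+24=49)
  J=20 → Machine 2 (load: 25+20=45)
  J=18 → Machine 2 (load: 45+18=63)
  J=16 → Machine 1 (load: 49+16=65)
  J=6 → Machine 2 (load: 63+6=69)
  J=3 → Machine 1 (load: 65+3=68)
  J=2 → Machine 1 (load: 68+2=70)
  J=2 → Machine 2 (load: 69+2=71)
Machine loads: [70, 71]
Makespan = max = 71 time units


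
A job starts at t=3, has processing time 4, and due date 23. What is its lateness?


Completion = 3 + 4 = 7
Lateness = C - d = 7 - 23
= -16


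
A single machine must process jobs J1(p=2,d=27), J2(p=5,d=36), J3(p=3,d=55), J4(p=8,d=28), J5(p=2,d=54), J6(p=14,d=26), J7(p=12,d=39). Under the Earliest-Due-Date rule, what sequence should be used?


EDD: sort by earliest due date
  J6: d=26, p=14
  J1: d=27, p=2
  J4: d=28, p=8
  J2: d=36, p=5
  J7: d=39, p=12
  J5: d=54, p=2
  J3: d=55, p=3
Order: J6 → J1 → J4 → J2 → J7 → J5 → J3


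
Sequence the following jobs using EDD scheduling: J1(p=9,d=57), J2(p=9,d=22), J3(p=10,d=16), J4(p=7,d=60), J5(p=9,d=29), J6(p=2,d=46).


EDD: sort by earliest due date
  J3: d=16, p=10
  J2: d=22, p=9
  J5: d=29, p=9
  J6: d=46, p=2
  J1: d=57, p=9
  J4: d=60, p=7
Order: J3 → J2 → J5 → J6 → J1 → J4


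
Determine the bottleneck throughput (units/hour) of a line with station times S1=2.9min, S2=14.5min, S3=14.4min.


Bottleneck = longest station time
Station times: [2.9, 14.5, 14.4]
Max = 14.5 min
Rate = 60 / 14.5
= 4.14 units/hour (bottleneck: 14.5min)


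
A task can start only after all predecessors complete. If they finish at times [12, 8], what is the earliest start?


ES = max of all predecessor completion times
Predecessors: [12, 8]
ES = max(12, 8)
= 12


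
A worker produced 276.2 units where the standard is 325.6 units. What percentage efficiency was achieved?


Efficiency = (actual / standard) × 100
= (276.2 / 325.6) × 100
= 84.8%


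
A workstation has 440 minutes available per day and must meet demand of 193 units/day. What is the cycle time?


Cycle time = available time / demand
= 440 / 193
= 2.28 min/unit


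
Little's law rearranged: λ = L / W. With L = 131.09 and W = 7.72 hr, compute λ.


Little's law: L = λW → λ = L / W
= 131.09 / 7.72
= 16.98 per hour


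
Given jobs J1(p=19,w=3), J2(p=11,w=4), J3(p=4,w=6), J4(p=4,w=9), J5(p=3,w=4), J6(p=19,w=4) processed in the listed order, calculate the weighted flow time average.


Completion times:
  J1: C=19, w×C=3×19=57
  J2: C=30, w×C=4×30=120
  J3: C=34, w×C=6×34=204
  J4: C=38, w×C=9×38=342
  J5: C=41, w×C=4×41=164
  J6: C=60, w×C=4×60=240
Sum w×C = 1127
Sum w = 30
Weighted avg = 1127/30
= 37.57


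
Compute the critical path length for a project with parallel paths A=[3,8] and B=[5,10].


Path A: 3 + 8 = 11
Path B: 5 + 10 = 15
Critical path = longest = max(11, 15)
= 15 (Path B)


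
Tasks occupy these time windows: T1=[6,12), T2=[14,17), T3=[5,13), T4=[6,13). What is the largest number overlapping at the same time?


Check each time point for overlaps:
  t=6: 3 tasks active (T1, T3, T4)
Max concurrent = 3


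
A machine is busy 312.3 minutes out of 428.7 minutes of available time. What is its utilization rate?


Utilization = busy / total × 100
= 312.3 / 428.7 × 100
= 72.8%


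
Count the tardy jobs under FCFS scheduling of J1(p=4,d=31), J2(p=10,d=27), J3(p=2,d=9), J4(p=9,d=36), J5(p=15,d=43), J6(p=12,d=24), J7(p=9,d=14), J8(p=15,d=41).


Completion vs due date:
  J1: C=4, d=31 → on time
  J2: C=14, d=27 → on time
  J3: C=16, d=9 → TARDY
  J4: C=25, d=36 → on time
  J5: C=40, d=43 → on time
  J6: C=52, d=24 → TARDY
  J7: C=61, d=14 → TARDY
  J8: C=76, d=41 → TARDY
Tardy jobs: J3, J6, J7, J8
Count = 4


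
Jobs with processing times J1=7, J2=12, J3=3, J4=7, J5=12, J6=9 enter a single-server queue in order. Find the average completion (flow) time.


Completion times:
  J1: completes at 7
  J2: completes at 19
  J3: completes at 22
  J4: completes at 29
  J5: completes at 41
  J6: completes at 50
Sum = 168
Average = 168/6
= 28.00


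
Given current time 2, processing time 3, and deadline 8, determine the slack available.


Slack = due - current_time - processing
= 8 - 2 - 3
= 3


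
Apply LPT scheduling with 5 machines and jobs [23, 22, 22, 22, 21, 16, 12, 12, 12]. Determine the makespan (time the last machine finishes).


Jobs (LPT sorted): [23, 22, 22, 22, 21, 16, 12, 12, 12]
Machines: 5
  J=23 → Machine 1 (load: 0+23=23)
  J=22 → Machine 2 (load: 0+22=22)
  J=22 → Machine 3 (load: 0+22=22)
  J=22 → Machine 4 (load: 0+22=22)
  J=21 → Machine 5 (load: 0+21=21)
  J=16 → Machine 5 (load: 21+16=37)
  J=12 → Machine 2 (load: 22+12=34)
  J=12 → Machine 3 (load: 22+12=34)
  J=12 → Machine 4 (load: 22+12=34)
Machine loads: [23, 34, 34, 34, 37]
Makespan = max = 37 time units


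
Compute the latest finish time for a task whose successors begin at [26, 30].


LF = min of all successor start times
Successors start at: [26, 30]
LF = min(26, 30)
= 26


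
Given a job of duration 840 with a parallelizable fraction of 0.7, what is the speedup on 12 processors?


Amdahl's law: T_p = T × ((1-p) + p/N)
= 840 × ((1-0.7) + 0.7/12)
= 840 × (0.30 + 0.0583)
= 840 × 0.3583
= 301.00
Speedup = 840/301.00
= 2.79×


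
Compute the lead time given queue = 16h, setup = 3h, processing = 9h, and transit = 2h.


Lead time = queue + setup + processing + transit
= 16 + 3 + 9 + 2
= 30 hours


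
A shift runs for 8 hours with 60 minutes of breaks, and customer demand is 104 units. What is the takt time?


Available = 8×60 - 60 = 420 min
Takt time = 420 / 104
= 4.04 min/unit


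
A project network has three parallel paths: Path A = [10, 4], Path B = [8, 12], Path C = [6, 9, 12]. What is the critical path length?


Path A: 10 + 4 = 14
Path B: 8 + 12 = 20
Path C: 6 + 9 + 12 = 27
Critical path = longest = max(14, 20, 27)
= 27 (Path C)


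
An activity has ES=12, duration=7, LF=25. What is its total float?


EF = ES + duration = 12 + 7 = 19
LS = LF - duration = 25 - 7 = 18
Total Float = LF - EF = 25 - 19
(or LS - ES = 18 - 12)
= 6


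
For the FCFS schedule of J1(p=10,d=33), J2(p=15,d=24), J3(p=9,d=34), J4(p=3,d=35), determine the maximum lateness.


Lateness per job (L = C - d):
  J1: C=10, d=33, L=-23
  J2: C=25, d=24, L=1
  J3: C=34, d=34, L=0
  J4: C=37, d=35, L=2
Lmax = max(-23, 1, 0, 2)
= 2


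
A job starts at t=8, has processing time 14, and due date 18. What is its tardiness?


Completion = start + processing = 8 + 14 = 22
Tardiness = max(0, C - d) = max(0, 22 - 18)
= max(0, 4)
= 4


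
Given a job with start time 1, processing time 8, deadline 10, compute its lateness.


Completion = 1 + 8 = 9
Lateness = C - d = 9 - 10
= -1


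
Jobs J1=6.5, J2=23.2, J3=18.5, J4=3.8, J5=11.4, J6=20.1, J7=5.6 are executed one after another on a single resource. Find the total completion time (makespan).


Sequential makespan: sum all processing times
= 6.5 + 23.2 + 18.5 + 3.8 + 11.4 + 20.1 + 5.6
= 89.1 time units


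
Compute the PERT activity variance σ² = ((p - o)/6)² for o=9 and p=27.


σ² = ((p - o) / 6)² = (p - o)² / 36
= (27 - 9)² / 36
= 18² / 36
= 324 / 36
= 9.0000


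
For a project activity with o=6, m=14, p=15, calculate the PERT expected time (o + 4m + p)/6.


te = (o + 4m + p) / 6
= (6 + 4×14 + 15) / 6
= (6 + 56 + 15) / 6
= 77 / 6
= 12.83


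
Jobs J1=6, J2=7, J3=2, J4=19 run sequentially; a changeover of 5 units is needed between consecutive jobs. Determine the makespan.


Makespan = Σ processing + (n-1) × setup
= (6 + 7 + 2 + 19) + (4-1)×5
= 34 + 15
= 49 time units


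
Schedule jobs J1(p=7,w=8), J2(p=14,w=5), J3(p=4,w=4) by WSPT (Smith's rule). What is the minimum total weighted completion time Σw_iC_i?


WSPT order (by p/w): J1 → J3 → J2
  J1: C=7, w·C=8×7=56
  J3: C=11, w·C=4×11=44
  J2: C=25, w·C=5×25=125
Σ w·C = 225
= 225


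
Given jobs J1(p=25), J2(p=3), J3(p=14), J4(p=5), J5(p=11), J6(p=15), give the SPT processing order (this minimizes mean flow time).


SPT: sort by shortest processing time
  J2: p=3
  J4: p=5
  J5: p=11
  J3: p=14
  J6: p=15
  J1: p=25
Order: J2 → J4 → J5 → J3 → J6 → J1


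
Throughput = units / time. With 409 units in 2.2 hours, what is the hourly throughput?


Throughput = units / time
= 409 / 2.2
= 185.9 units/hour


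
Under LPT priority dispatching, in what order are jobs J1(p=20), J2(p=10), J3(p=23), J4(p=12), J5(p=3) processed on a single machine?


LPT: sort by longest processing time first
  J3: p=23
  J1: p=20
  J4: p=12
  J2: p=10
  J5: p=3
Order: J3 → J1 → J4 → J2 → J5


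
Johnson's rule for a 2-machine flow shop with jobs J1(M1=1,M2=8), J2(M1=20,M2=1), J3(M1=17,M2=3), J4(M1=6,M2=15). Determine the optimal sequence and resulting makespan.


Johnson's rule:
Group 1 (M1≤M2, sort by M1): ['J1', 'J4']
Group 2 (M1>M2, sort desc M2): ['J3', 'J2']
Sequence: J1 → J4 → J3 → J2
Makespan calculation:
  J1: M1 done=1, M2 done=9
  J4: M1 done=7, M2 done=24
  J3: M1 done=24, M2 done=27
  J2: M1 done=44, M2 done=45
= Sequence: J1 → J4 → J3 → J2, Makespan: 45


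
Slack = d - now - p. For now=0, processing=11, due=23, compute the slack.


Slack = due - current_time - processing
= 23 - 0 - 11
= 12


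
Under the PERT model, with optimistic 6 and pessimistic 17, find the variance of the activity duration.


σ² = ((p - o) / 6)² = (p - o)² / 36
= (17 - 6)² / 36
= 11² / 36
= 121 / 36
= 3.3611


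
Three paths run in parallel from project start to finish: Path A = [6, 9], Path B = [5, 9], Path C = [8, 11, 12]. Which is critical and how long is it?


Path A: 6 + 9 = 15
Path B: 5 + 9 = 14
Path C: 8 + 11 + 12 = 31
Critical path = longest = max(15, 14, 31)
= 31 (Path C)


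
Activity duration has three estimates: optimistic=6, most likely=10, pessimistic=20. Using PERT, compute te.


te = (o + 4m + p) / 6
= (6 + 4×10 + 20) / 6
= (6 + 40 + 20) / 6
= 66 / 6
= 11.00


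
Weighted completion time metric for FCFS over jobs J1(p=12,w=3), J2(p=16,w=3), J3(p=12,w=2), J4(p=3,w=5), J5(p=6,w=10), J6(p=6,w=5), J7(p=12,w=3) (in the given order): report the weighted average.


Completion times:
  J1: C=12, w×C=3×12=36
  J2: C=28, w×C=3×28=84
  J3: C=40, w×C=2×40=80
  J4: C=43, w×C=5×43=215
  J5: C=49, w×C=10×49=490
  J6: C=55, w×C=5×55=275
  J7: C=67, w×C=3×67=201
Sum w×C = 1381
Sum w = 31
Weighted avg = 1381/31
= 44.55


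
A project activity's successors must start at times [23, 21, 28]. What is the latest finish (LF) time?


LF = min of all successor start times
Successors start at: [23, 21, 28]
LF = min(23, 21, 28)
= 21


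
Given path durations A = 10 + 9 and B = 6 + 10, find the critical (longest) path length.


Path A: 10 + 9 = 19
Path B: 6 + 10 = 16
Critical path = longest = max(19, 16)
= 19 (Path A)


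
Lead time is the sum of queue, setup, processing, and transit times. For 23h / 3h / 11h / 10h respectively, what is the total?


Lead time = queue + setup + processing + transit
= 23 + 3 + 11 + 10
= 47 hours


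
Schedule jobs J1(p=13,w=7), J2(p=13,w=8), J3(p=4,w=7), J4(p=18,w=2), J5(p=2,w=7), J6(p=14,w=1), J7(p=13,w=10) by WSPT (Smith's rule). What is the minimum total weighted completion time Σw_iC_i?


WSPT order (by p/w): J5 → J3 → J7 → J2 → J1 → J4 → J6
  J5: C=2, w·C=7×2=14
  J3: C=6, w·C=7×6=42
  J7: C=19, w·C=10×19=190
  J2: C=32, w·C=8×32=256
  J1: C=45, w·C=7×45=315
  J4: C=63, w·C=2×63=126
  J6: C=77, w·C=1×77=77
Σ w·C = 1020
= 1020


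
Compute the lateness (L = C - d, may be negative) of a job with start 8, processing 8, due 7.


Completion = 8 + 8 = 16
Lateness = C - d = 16 - 7
= 9


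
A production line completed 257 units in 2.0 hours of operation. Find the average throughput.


Throughput = units / time
= 257 / 2.0
= 128.5 units/hour


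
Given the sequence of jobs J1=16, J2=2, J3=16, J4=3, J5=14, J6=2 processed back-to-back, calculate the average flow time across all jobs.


Completion times:
  J1: completes at 16
  J2: completes at 18
  J3: completes at 34
  J4: completes at 37
  J5: completes at 51
  J6: completes at 53
Sum = 209
Average = 209/6
= 34.83


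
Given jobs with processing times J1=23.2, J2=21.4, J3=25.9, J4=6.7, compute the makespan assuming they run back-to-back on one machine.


Sequential makespan: sum all processing times
= 23.2 + 21.4 + 25.9 + 6.7
= 77.2 time units


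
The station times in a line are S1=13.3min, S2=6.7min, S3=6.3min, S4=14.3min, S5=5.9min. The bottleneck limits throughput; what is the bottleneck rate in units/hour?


Bottleneck = longest station time
Station times: [13.3, 6.7, 6.3, 14.3, 5.9]
Max = 14.3 min
Rate = 60 / 14.3
= 4.20 units/hour (bottleneck: 14.3min)


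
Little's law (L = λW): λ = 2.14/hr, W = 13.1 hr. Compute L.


Little's law: L = λ × W
= 2.14 × 13.1
= 28.03


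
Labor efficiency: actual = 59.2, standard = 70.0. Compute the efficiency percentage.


Efficiency = (actual / standard) × 100
= (59.2 / 70.0) × 100
= 84.6%


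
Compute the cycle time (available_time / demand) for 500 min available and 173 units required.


Cycle time = available time / demand
= 500 / 173
= 2.89 min/unit


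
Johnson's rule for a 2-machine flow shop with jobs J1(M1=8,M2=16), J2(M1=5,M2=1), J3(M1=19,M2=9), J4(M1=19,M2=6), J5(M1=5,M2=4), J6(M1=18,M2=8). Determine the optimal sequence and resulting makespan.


Johnson's rule:
Group 1 (M1≤M2, sort by M1): ['J1']
Group 2 (M1>M2, sort desc M2): ['J3', 'J6', 'J4', 'J5', 'J2']
Sequence: J1 → J3 → J6 → J4 → J5 → J2
Makespan calculation:
  J1: M1 done=8, M2 done=24
  J3: M1 done=27, M2 done=36
  J6: M1 done=45, M2 done=53
  J4: M1 done=64, M2 done=70
  J5: M1 done=69, M2 done=74
  J2: M1 done=74, M2 done=75
= Sequence: J1 → J3 → J6 → J4 → J5 → J2, Makespan: 75


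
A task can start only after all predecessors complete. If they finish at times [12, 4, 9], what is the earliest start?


ES = max of all predecessor completion times
Predecessors: [12, 4, 9]
ES = max(12, 4, 9)
= 12


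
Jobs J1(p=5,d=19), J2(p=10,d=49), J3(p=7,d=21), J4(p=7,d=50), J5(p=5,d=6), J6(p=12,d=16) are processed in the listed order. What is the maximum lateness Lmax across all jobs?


Lateness per job (L = C - d):
  J1: C=5, d=19, L=-14
  J2: C=15, d=49, L=-34
  J3: C=22, d=21, L=1
  J4: C=29, d=50, L=-21
  J5: C=34, d=6, L=28
  J6: C=46, d=16, L=30
Lmax = max(-14, -34, 1, -21, 28, 30)
= 30


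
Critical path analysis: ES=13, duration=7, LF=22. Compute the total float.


EF = ES + duration = 13 + 7 = 20
LS = LF - duration = 22 - 7 = 15
Total Float = LF - EF = 22 - 20
(or LS - ES = 15 - 13)
= 2


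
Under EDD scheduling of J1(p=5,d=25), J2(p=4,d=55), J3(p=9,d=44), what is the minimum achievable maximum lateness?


EDD order: J1 → J3 → J2
Completion and lateness:
  J1: C=5, d=25, L=5-25=-20
  J3: C=14, d=44, L=14-44=-30
  J2: C=18, d=55, L=18-55=-37
Lmax = max(-20, -30, -37)
= -20


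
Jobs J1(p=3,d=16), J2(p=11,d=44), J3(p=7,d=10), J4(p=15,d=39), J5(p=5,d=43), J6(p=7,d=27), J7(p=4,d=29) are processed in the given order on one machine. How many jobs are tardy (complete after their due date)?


Completion vs due date:
  J1: C=3, d=16 → on time
  J2: C=14, d=44 → on time
  J3: C=21, d=10 → TARDY
  J4: C=36, d=39 → on time
  J5: C=41, d=43 → on time
  J6: C=48, d=27 → TARDY
  J7: C=52, d=29 → TARDY
Tardy jobs: J3, J6, J7
Count = 3


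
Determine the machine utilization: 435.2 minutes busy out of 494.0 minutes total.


Utilization = busy / total × 100
= 435.2 / 494.0 × 100
= 88.1%
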